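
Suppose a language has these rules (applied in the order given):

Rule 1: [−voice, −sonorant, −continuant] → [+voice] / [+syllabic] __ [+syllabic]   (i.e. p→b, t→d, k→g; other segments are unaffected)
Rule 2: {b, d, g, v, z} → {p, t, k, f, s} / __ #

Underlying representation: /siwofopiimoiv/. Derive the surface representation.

siwofobiimoif

Rule 1 (intervocalic voicing): /p/ is a voiceless stop between vowels /o/ and /i/, so it voices to [b]. /siwofopiimoiv/ → siwofobiimoiv.
Rule 2 (final devoicing): /v/ is a voiced obstruent in word-final position, so it devoices to [f]. /siwofobiimoiv/ → siwofobiimoif.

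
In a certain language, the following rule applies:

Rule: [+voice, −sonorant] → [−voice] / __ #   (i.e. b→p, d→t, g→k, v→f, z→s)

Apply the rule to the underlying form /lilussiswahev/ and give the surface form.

lilussiswahef

/v/ is a voiced obstruent in word-final position, so it devoices to [f].
Surface form: [lilussiswahef].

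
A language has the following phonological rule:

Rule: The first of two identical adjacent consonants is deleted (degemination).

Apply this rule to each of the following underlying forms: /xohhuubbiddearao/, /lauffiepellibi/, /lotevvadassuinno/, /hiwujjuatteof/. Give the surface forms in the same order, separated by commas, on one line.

xohuubidearao, laufiepelibi, lotevadasuino, hiwujuateof

/xohhuubbiddearao/: /hh/ is a geminate; the first /h/ deletes. /bb/ is a geminate; the first /b/ deletes. /dd/ is a geminate; the first /d/ deletes. → [xohuubidearao].
/lauffiepellibi/: /ff/ is a geminate; the first /f/ deletes. /ll/ is a geminate; the first /l/ deletes. → [laufiepelibi].
/lotevvadassuinno/: /vv/ is a geminate; the first /v/ deletes. /ss/ is a geminate; the first /s/ deletes. /nn/ is a geminate; the first /n/ deletes. → [lotevadasuino].
/hiwujjuatteof/: /jj/ is a geminate; the first /j/ deletes. /tt/ is a geminate; the first /t/ deletes. → [hiwujuateof].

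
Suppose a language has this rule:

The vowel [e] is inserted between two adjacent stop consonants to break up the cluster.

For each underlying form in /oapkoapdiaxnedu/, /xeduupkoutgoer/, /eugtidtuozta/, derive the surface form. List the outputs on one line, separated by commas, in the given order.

oapekoapediaxnedu, xeduupekoutegoer, eugetidetuozta

/oapkoapdiaxnedu/: /p/ and /k/ form a stop–stop cluster, so [e] is inserted between them. /p/ and /d/ form a stop–stop cluster, so [e] is inserted between them. → [oapekoapediaxnedu].
/xeduupkoutgoer/: /p/ and /k/ form a stop–stop cluster, so [e] is inserted between them. /t/ and /g/ form a stop–stop cluster, so [e] is inserted between them. → [xeduupekoutegoer].
/eugtidtuozta/: /g/ and /t/ form a stop–stop cluster, so [e] is inserted between them. /d/ and /t/ form a stop–stop cluster, so [e] is inserted between them. → [eugetidetuozta].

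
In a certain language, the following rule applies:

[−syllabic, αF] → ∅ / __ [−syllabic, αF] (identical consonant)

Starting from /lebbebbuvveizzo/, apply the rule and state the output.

lebebuveizo

/bb/ is a geminate; the first /b/ deletes.
/bb/ is a geminate; the first /b/ deletes.
/vv/ is a geminate; the first /v/ deletes.
/zz/ is a geminate; the first /z/ deletes.
The other instances of /l/, /b/, /v/, /z/ do not occur in the required environment and remain unchanged.
Surface form: [lebebuveizo].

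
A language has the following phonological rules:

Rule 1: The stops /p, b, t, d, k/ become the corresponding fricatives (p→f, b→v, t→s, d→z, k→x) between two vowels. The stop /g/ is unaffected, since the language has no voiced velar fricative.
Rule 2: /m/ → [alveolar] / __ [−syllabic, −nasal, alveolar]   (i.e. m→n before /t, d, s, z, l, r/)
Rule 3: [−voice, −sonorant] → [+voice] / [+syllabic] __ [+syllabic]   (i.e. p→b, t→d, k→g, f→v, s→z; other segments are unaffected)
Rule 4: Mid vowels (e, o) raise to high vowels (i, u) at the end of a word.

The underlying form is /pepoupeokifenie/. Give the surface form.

Rule 1 (intervocalic spirantization): /p/ is a stop between vowels /e/ and /o/, so it spirantizes to the fricative [f]. /p/ is a stop between vowels /u/ and /e/, so it spirantizes to the fricative [f]. /k/ is a stop between vowels /o/ and /i/, so it spirantizes to the fricative [x]. /pepoupeokifenie/ → pefoufeoxifenie.
Rule 2 (nasal place assimilation): no segment meets the environment; /pefoufeoxifenie/ is unchanged.
Rule 3 (intervocalic voicing): /f/ is a voiceless obstruent between vowels /e/ and /o/, so it voices to [v]. /f/ is a voiceless obstruent between vowels /u/ and /e/, so it voices to [v]. /f/ is a voiceless obstruent between vowels /i/ and /e/, so it voices to [v]. /pefoufeoxifenie/ → pevouveoxivenie.
Rule 4 (final vowel raising): /e/ is a mid vowel in word-final position, so it raises to [i]. /pevouveoxivenie/ → pevouveoxivenii.

pevouveoxivenii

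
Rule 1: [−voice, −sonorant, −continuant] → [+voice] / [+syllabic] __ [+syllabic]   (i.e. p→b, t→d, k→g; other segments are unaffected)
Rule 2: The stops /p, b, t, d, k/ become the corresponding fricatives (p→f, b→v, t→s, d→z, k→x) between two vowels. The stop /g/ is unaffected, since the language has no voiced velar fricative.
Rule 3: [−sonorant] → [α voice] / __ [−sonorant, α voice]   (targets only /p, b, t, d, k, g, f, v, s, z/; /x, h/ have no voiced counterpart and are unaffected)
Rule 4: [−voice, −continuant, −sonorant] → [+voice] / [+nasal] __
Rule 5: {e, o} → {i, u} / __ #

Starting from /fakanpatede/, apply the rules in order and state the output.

faganbazezi

Rule 1 (intervocalic voicing): /k/ is a voiceless stop between vowels /a/ and /a/, so it voices to [g]. /t/ is a voiceless stop between vowels /a/ and /e/, so it voices to [d]. /fakanpatede/ → faganpadede.
Rule 2 (intervocalic spirantization): /d/ is a stop between vowels /a/ and /e/, so it spirantizes to the fricative [z]. /d/ is a stop between vowels /e/ and /e/, so it spirantizes to the fricative [z]. /faganpadede/ → faganpazeze.
Rule 3 (regressive voicing assimilation): no segment meets the environment; /faganpazeze/ is unchanged.
Rule 4 (post-nasal voicing): /p/ is a voiceless stop immediately after the nasal /n/, so it voices to [b]. /faganpazeze/ → faganbazeze.
Rule 5 (final vowel raising): /e/ is a mid vowel in word-final position, so it raises to [i]. /faganbazeze/ → faganbazezi.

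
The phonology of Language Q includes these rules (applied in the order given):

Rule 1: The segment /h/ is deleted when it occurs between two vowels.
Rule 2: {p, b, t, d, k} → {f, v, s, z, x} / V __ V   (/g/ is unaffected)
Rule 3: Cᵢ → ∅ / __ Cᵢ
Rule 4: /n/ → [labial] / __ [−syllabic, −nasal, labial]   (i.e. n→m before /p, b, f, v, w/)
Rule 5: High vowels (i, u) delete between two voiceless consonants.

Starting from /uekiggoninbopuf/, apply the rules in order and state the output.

uexigonimboff

Rule 1 (intervocalic h-deletion): no segment meets the environment; /uekiggoninbopuf/ is unchanged.
Rule 2 (intervocalic spirantization): /k/ is a stop between vowels /e/ and /i/, so it spirantizes to the fricative [x]. /p/ is a stop between vowels /o/ and /u/, so it spirantizes to the fricative [f]. /uekiggoninbopuf/ → uexiggoninbofuf.
Rule 3 (degemination): /gg/ is a geminate; the first /g/ deletes. /uexiggoninbofuf/ → uexigoninbofuf.
Rule 4 (nasal place assimilation): /n/ precedes the labial consonant /b/, so it assimilates in place to [m]. /uexigoninbofuf/ → uexigonimbofuf.
Rule 5 (high vowel syncope): /u/ is a high vowel flanked by voiceless consonants /f/ and /f/, so it deletes. /uexigonimbofuf/ → uexigonimboff.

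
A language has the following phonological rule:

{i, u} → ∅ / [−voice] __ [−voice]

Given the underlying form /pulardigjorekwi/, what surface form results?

pulardigjorekwi

No segment of /pulardigjorekwi/ meets the structural description of the rule, so the form surfaces unchanged.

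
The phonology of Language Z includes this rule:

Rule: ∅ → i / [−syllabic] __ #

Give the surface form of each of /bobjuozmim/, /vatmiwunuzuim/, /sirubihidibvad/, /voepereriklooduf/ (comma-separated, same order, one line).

/bobjuozmim/: the form ends in the consonant /m/, so [i] is inserted word-finally. → [bobjuozmimi].
/vatmiwunuzuim/: the form ends in the consonant /m/, so [i] is inserted word-finally. → [vatmiwunuzuimi].
/sirubihidibvad/: the form ends in the consonant /d/, so [i] is inserted word-finally. → [sirubihidibvadi].
/voepereriklooduf/: the form ends in the consonant /f/, so [i] is inserted word-finally. → [voepererikloodufi].

bobjuozmimi, vatmiwunuzuimi, sirubihidibvadi, voepererikloodufi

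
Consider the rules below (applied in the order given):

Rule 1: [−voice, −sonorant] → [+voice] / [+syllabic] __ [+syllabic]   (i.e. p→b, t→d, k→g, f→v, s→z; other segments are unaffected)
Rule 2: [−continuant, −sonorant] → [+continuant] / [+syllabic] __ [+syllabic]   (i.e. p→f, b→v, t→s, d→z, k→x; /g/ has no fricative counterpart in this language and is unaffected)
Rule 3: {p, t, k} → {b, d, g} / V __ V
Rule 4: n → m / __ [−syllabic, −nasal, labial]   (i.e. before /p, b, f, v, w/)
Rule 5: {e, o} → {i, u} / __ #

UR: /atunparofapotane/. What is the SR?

Rule 1 (intervocalic voicing): /t/ is a voiceless obstruent between vowels /a/ and /u/, so it voices to [d]. /f/ is a voiceless obstruent between vowels /o/ and /a/, so it voices to [v]. /p/ is a voiceless obstruent between vowels /a/ and /o/, so it voices to [b]. /t/ is a voiceless obstruent between vowels /o/ and /a/, so it voices to [d]. /atunparofapotane/ → adunparovabodane.
Rule 2 (intervocalic spirantization): /d/ is a stop between vowels /a/ and /u/, so it spirantizes to the fricative [z]. /b/ is a stop between vowels /a/ and /o/, so it spirantizes to the fricative [v]. /d/ is a stop between vowels /o/ and /a/, so it spirantizes to the fricative [z]. /adunparovabodane/ → azunparovavozane.
Rule 3 (intervocalic voicing): no segment meets the environment; /azunparovavozane/ is unchanged.
Rule 4 (nasal place assimilation): /n/ precedes the labial consonant /p/, so it assimilates in place to [m]. /azunparovavozane/ → azumparovavozane.
Rule 5 (final vowel raising): /e/ is a mid vowel in word-final position, so it raises to [i]. /azumparovavozane/ → azumparovavozani.

azumparovavozani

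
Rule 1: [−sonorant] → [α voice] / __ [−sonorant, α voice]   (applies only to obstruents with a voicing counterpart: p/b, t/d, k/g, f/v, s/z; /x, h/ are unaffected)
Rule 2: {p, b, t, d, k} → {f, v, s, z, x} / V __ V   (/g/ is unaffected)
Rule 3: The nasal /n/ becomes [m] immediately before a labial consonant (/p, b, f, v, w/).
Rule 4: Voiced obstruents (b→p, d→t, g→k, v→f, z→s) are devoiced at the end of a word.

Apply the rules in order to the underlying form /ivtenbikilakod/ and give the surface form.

iftembixilaxot

Rule 1 (regressive voicing assimilation): /v/ precedes the voiceless obstruent /t/, so it devoices to [f] by assimilation. /ivtenbikilakod/ → iftenbikilakod.
Rule 2 (intervocalic spirantization): /k/ is a stop between vowels /i/ and /i/, so it spirantizes to the fricative [x]. /k/ is a stop between vowels /a/ and /o/, so it spirantizes to the fricative [x]. /iftenbikilakod/ → iftenbixilaxod.
Rule 3 (nasal place assimilation): /n/ precedes the labial consonant /b/, so it assimilates in place to [m]. /iftenbixilaxod/ → iftembixilaxod.
Rule 4 (final devoicing): /d/ is a voiced obstruent in word-final position, so it devoices to [t]. /iftembixilaxod/ → iftembixilaxot.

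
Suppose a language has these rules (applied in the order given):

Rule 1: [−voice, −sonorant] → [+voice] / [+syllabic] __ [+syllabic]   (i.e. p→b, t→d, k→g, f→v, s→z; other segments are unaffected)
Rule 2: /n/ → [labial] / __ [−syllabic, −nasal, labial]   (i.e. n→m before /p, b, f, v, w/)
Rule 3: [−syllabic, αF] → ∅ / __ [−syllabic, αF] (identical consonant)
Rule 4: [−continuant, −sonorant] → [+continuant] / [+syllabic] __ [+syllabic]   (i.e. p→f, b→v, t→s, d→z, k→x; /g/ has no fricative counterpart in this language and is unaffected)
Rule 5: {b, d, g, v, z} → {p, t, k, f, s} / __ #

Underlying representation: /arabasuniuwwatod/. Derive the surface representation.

aravazuniuwazot

Rule 1 (intervocalic voicing): /s/ is a voiceless obstruent between vowels /a/ and /u/, so it voices to [z]. /t/ is a voiceless obstruent between vowels /a/ and /o/, so it voices to [d]. /arabasuniuwwatod/ → arabazuniuwwadod.
Rule 2 (nasal place assimilation): no segment meets the environment; /arabazuniuwwadod/ is unchanged.
Rule 3 (degemination): /ww/ is a geminate; the first /w/ deletes. /arabazuniuwwadod/ → arabazuniuwadod.
Rule 4 (intervocalic spirantization): /b/ is a stop between vowels /a/ and /a/, so it spirantizes to the fricative [v]. /d/ is a stop between vowels /a/ and /o/, so it spirantizes to the fricative [z]. /arabazuniuwadod/ → aravazuniuwazod.
Rule 5 (final devoicing): /d/ is a voiced obstruent in word-final position, so it devoices to [t]. /aravazuniuwazod/ → aravazuniuwazot.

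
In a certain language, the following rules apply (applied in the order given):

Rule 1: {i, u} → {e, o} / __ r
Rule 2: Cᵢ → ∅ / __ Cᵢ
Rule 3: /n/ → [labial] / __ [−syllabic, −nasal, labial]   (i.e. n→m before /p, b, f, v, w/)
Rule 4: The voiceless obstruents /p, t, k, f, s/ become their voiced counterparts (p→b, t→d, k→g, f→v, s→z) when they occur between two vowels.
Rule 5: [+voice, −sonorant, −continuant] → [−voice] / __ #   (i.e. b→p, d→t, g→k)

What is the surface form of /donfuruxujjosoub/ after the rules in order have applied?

Rule 1 (pre-rhotic lowering): /u/ is a high vowel immediately before /r/, so it lowers to [o]. /donfuruxujjosoub/ → donforuxujjosoub.
Rule 2 (degemination): /jj/ is a geminate; the first /j/ deletes. /donforuxujjosoub/ → donforuxujosoub.
Rule 3 (nasal place assimilation): /n/ precedes the labial consonant /f/, so it assimilates in place to [m]. /donforuxujosoub/ → domforuxujosoub.
Rule 4 (intervocalic voicing): /s/ is a voiceless obstruent between vowels /o/ and /o/, so it voices to [z]. /domforuxujosoub/ → domforuxujozoub.
Rule 5 (final devoicing): /b/ is a voiced stop in word-final position, so it devoices to [p]. /domforuxujozoub/ → domforuxujozoup.

domforuxujozoup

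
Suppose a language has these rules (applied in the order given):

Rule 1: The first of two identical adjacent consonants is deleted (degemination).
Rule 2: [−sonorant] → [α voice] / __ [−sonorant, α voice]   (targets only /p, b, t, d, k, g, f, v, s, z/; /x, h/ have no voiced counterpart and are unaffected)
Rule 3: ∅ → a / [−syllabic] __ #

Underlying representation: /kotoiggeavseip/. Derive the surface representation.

Rule 1 (degemination): /gg/ is a geminate; the first /g/ deletes. /kotoiggeavseip/ → kotoigeavseip.
Rule 2 (regressive voicing assimilation): /v/ precedes the voiceless obstruent /s/, so it devoices to [f] by assimilation. /kotoigeavseip/ → kotoigeafseip.
Rule 3 (final a-epenthesis): the form ends in the consonant /p/, so [a] is inserted word-finally. /kotoigeafseip/ → kotoigeafseipa.

kotoigeafseipa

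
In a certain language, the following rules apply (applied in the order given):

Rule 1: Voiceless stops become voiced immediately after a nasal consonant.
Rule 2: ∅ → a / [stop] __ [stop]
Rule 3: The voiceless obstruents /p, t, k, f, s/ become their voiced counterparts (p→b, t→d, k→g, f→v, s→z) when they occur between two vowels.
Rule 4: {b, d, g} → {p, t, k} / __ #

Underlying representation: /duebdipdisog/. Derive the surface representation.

duebadibadizok

Rule 1 (post-nasal voicing): no segment meets the environment; /duebdipdisog/ is unchanged.
Rule 2 (stop-cluster a-epenthesis): /b/ and /d/ form a stop–stop cluster, so [a] is inserted between them. /p/ and /d/ form a stop–stop cluster, so [a] is inserted between them. /duebdipdisog/ → duebadipadisog.
Rule 3 (intervocalic voicing): /p/ is a voiceless obstruent between vowels /i/ and /a/, so it voices to [b]. /s/ is a voiceless obstruent between vowels /i/ and /o/, so it voices to [z]. /duebadipadisog/ → duebadibadizog.
Rule 4 (final devoicing): /g/ is a voiced stop in word-final position, so it devoices to [k]. /duebadibadizog/ → duebadibadizok.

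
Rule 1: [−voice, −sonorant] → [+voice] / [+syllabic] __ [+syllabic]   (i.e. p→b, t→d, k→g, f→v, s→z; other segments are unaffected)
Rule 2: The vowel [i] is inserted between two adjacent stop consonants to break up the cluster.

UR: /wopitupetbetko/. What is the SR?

Rule 1 (intervocalic voicing): /p/ is a voiceless obstruent between vowels /o/ and /i/, so it voices to [b]. /t/ is a voiceless obstruent between vowels /i/ and /u/, so it voices to [d]. /p/ is a voiceless obstruent between vowels /u/ and /e/, so it voices to [b]. /wopitupetbetko/ → wobidubetbetko.
Rule 2 (stop-cluster i-epenthesis): /t/ and /b/ form a stop–stop cluster, so [i] is inserted between them. /t/ and /k/ form a stop–stop cluster, so [i] is inserted between them. /wobidubetbetko/ → wobidubetibetiko.

wobidubetibetiko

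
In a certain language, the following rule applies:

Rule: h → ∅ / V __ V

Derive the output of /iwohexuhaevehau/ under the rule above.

/h/ occurs between vowels /o/ and /e/, so it deletes.
/h/ occurs between vowels /u/ and /a/, so it deletes.
/h/ occurs between vowels /e/ and /a/, so it deletes.
Surface form: [iwoexuaeveau].

iwoexuaeveau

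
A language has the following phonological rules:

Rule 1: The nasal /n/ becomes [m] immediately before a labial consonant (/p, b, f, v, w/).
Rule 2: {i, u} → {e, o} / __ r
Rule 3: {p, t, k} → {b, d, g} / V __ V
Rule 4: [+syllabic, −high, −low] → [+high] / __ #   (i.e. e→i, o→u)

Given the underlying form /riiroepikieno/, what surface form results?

Rule 1 (nasal place assimilation): no segment meets the environment; /riiroepikieno/ is unchanged.
Rule 2 (pre-rhotic lowering): /i/ is a high vowel immediately before /r/, so it lowers to [e]. /riiroepikieno/ → rieroepikieno.
Rule 3 (intervocalic voicing): /p/ is a voiceless stop between vowels /e/ and /i/, so it voices to [b]. /k/ is a voiceless stop between vowels /i/ and /i/, so it voices to [g]. /rieroepikieno/ → rieroebigieno.
Rule 4 (final vowel raising): /o/ is a mid vowel in word-final position, so it raises to [u]. /rieroebigieno/ → rieroebigienu.

rieroebigienu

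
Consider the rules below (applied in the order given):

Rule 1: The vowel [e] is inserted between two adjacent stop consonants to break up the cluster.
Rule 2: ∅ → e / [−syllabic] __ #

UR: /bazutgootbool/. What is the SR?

Rule 1 (stop-cluster e-epenthesis): /t/ and /g/ form a stop–stop cluster, so [e] is inserted between them. /t/ and /b/ form a stop–stop cluster, so [e] is inserted between them. /bazutgootbool/ → bazutegootebool.
Rule 2 (final e-epenthesis): the form ends in the consonant /l/, so [e] is inserted word-finally. /bazutegootebool/ → bazutegooteboole.

bazutegooteboole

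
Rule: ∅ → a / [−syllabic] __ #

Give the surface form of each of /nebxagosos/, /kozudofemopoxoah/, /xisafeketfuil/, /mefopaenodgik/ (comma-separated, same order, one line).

/nebxagosos/: the form ends in the consonant /s/, so [a] is inserted word-finally. → [nebxagososa].
/kozudofemopoxoah/: the form ends in the consonant /h/, so [a] is inserted word-finally. → [kozudofemopoxoaha].
/xisafeketfuil/: the form ends in the consonant /l/, so [a] is inserted word-finally. → [xisafeketfuila].
/mefopaenodgik/: the form ends in the consonant /k/, so [a] is inserted word-finally. → [mefopaenodgika].

nebxagososa, kozudofemopoxoaha, xisafeketfuila, mefopaenodgika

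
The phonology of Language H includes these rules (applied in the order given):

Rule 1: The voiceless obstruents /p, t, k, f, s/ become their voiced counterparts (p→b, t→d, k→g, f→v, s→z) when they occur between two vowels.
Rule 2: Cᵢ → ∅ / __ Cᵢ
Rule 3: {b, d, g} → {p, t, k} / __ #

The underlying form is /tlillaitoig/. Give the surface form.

tlilaidoik

Rule 1 (intervocalic voicing): /t/ is a voiceless obstruent between vowels /i/ and /o/, so it voices to [d]. /tlillaitoig/ → tlillaidoig.
Rule 2 (degemination): /ll/ is a geminate; the first /l/ deletes. /tlillaidoig/ → tlilaidoig.
Rule 3 (final devoicing): /g/ is a voiced stop in word-final position, so it devoices to [k]. /tlilaidoig/ → tlilaidoik.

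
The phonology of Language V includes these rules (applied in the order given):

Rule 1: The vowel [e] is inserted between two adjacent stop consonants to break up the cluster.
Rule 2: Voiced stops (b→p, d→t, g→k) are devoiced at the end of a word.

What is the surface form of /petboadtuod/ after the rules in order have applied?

peteboadetuot

Rule 1 (stop-cluster e-epenthesis): /t/ and /b/ form a stop–stop cluster, so [e] is inserted between them. /d/ and /t/ form a stop–stop cluster, so [e] is inserted between them. /petboadtuod/ → peteboadetuod.
Rule 2 (final devoicing): /d/ is a voiced stop in word-final position, so it devoices to [t]. /peteboadetuod/ → peteboadetuot.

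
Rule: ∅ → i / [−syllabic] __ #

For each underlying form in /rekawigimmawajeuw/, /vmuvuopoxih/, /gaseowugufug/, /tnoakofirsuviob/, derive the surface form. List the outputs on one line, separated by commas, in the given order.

rekawigimmawajeuwi, vmuvuopoxihi, gaseowugufugi, tnoakofirsuviobi

/rekawigimmawajeuw/: the form ends in the consonant /w/, so [i] is inserted word-finally. → [rekawigimmawajeuwi].
/vmuvuopoxih/: the form ends in the consonant /h/, so [i] is inserted word-finally. → [vmuvuopoxihi].
/gaseowugufug/: the form ends in the consonant /g/, so [i] is inserted word-finally. → [gaseowugufugi].
/tnoakofirsuviob/: the form ends in the consonant /b/, so [i] is inserted word-finally. → [tnoakofirsuviobi].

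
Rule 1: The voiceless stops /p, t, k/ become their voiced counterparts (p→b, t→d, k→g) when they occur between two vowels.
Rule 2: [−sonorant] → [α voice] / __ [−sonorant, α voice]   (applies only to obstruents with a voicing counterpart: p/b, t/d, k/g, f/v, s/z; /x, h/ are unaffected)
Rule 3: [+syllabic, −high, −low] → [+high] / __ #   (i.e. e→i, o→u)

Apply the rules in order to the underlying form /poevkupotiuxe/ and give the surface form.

poefkubodiuxi

Rule 1 (intervocalic voicing): /p/ is a voiceless stop between vowels /u/ and /o/, so it voices to [b]. /t/ is a voiceless stop between vowels /o/ and /i/, so it voices to [d]. /poevkupotiuxe/ → poevkubodiuxe.
Rule 2 (regressive voicing assimilation): /v/ precedes the voiceless obstruent /k/, so it devoices to [f] by assimilation. /poevkubodiuxe/ → poefkubodiuxe.
Rule 3 (final vowel raising): /e/ is a mid vowel in word-final position, so it raises to [i]. /poefkubodiuxe/ → poefkubodiuxi.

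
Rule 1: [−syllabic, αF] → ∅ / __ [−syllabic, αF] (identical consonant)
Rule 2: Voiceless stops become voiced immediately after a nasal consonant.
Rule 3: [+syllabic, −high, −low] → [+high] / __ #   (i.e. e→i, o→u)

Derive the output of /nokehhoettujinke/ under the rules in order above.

nokehoetujingi

Rule 1 (degemination): /hh/ is a geminate; the first /h/ deletes. /tt/ is a geminate; the first /t/ deletes. /nokehhoettujinke/ → nokehoetujinke.
Rule 2 (post-nasal voicing): /k/ is a voiceless stop immediately after the nasal /n/, so it voices to [g]. /nokehoetujinke/ → nokehoetujinge.
Rule 3 (final vowel raising): /e/ is a mid vowel in word-final position, so it raises to [i]. /nokehoetujinge/ → nokehoetujingi.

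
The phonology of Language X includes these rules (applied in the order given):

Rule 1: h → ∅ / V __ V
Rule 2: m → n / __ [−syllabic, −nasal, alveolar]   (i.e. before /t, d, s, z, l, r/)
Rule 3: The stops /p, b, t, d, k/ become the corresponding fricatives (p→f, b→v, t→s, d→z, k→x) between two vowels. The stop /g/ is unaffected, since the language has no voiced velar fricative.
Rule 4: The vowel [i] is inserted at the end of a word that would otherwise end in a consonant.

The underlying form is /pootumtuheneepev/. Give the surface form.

poosuntueneefevi

Rule 1 (intervocalic h-deletion): /h/ occurs between vowels /u/ and /e/, so it deletes. /pootumtuheneepev/ → pootumtueneepev.
Rule 2 (nasal place assimilation): /m/ precedes the alveolar consonant /t/, so it assimilates in place to [n]. /pootumtueneepev/ → pootuntueneepev.
Rule 3 (intervocalic spirantization): /t/ is a stop between vowels /o/ and /u/, so it spirantizes to the fricative [s]. /p/ is a stop between vowels /e/ and /e/, so it spirantizes to the fricative [f]. /pootuntueneepev/ → poosuntueneefev.
Rule 4 (final i-epenthesis): the form ends in the consonant /v/, so [i] is inserted word-finally. /poosuntueneefev/ → poosuntueneefevi.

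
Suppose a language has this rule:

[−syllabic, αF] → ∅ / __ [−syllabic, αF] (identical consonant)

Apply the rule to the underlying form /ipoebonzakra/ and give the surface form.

No segment of /ipoebonzakra/ meets the structural description of the rule, so the form surfaces unchanged.

ipoebonzakra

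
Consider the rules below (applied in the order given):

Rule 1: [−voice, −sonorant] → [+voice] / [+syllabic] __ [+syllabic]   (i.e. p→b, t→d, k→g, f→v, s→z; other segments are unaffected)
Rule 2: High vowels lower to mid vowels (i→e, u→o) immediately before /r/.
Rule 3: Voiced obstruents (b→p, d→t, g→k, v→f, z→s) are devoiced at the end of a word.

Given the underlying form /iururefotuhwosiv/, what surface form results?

iororevoduhwozif

Rule 1 (intervocalic voicing): /f/ is a voiceless obstruent between vowels /e/ and /o/, so it voices to [v]. /t/ is a voiceless obstruent between vowels /o/ and /u/, so it voices to [d]. /s/ is a voiceless obstruent between vowels /o/ and /i/, so it voices to [z]. /iururefotuhwosiv/ → iururevoduhwoziv.
Rule 2 (pre-rhotic lowering): /u/ is a high vowel immediately before /r/, so it lowers to [o]. /u/ is a high vowel immediately before /r/, so it lowers to [o]. /iururevoduhwoziv/ → iororevoduhwoziv.
Rule 3 (final devoicing): /v/ is a voiced obstruent in word-final position, so it devoices to [f]. /iororevoduhwoziv/ → iororevoduhwozif.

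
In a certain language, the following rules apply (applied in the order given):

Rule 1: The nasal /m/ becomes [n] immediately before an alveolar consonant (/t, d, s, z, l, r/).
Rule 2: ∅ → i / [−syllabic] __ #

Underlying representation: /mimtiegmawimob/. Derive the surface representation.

mintiegmawimobi

Rule 1 (nasal place assimilation): /m/ precedes the alveolar consonant /t/, so it assimilates in place to [n]. /mimtiegmawimob/ → mintiegmawimob.
Rule 2 (final i-epenthesis): the form ends in the consonant /b/, so [i] is inserted word-finally. /mintiegmawimob/ → mintiegmawimobi.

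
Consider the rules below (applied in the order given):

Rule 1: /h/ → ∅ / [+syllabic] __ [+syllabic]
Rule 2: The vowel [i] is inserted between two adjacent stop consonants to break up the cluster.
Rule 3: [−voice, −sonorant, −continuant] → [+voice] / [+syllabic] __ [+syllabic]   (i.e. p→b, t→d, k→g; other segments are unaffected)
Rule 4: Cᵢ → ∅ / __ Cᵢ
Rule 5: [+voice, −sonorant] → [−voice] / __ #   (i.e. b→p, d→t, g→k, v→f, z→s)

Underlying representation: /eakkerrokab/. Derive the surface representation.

eagigerogap

Rule 1 (intervocalic h-deletion): no segment meets the environment; /eakkerrokab/ is unchanged.
Rule 2 (stop-cluster i-epenthesis): /k/ and /k/ form a stop–stop cluster, so [i] is inserted between them. /eakkerrokab/ → eakikerrokab.
Rule 3 (intervocalic voicing): /k/ is a voiceless stop between vowels /a/ and /i/, so it voices to [g]. /k/ is a voiceless stop between vowels /i/ and /e/, so it voices to [g]. /k/ is a voiceless stop between vowels /o/ and /a/, so it voices to [g]. /eakikerrokab/ → eagigerrogab.
Rule 4 (degemination): /rr/ is a geminate; the first /r/ deletes. /eagigerrogab/ → eagigerogab.
Rule 5 (final devoicing): /b/ is a voiced obstruent in word-final position, so it devoices to [p]. /eagigerogab/ → eagigerogap.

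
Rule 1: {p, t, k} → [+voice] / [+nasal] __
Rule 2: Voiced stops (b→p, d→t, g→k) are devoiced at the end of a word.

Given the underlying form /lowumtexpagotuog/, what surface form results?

Rule 1 (post-nasal voicing): /t/ is a voiceless stop immediately after the nasal /m/, so it voices to [d]. /lowumtexpagotuog/ → lowumdexpagotuog.
Rule 2 (final devoicing): /g/ is a voiced stop in word-final position, so it devoices to [k]. /lowumdexpagotuog/ → lowumdexpagotuok.

lowumdexpagotuok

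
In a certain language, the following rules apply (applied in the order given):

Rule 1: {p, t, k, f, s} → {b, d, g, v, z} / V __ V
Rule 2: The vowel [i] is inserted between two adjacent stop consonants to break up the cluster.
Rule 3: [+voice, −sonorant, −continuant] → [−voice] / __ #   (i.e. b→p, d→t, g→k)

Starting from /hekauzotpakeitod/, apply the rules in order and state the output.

Rule 1 (intervocalic voicing): /k/ is a voiceless obstruent between vowels /e/ and /a/, so it voices to [g]. /k/ is a voiceless obstruent between vowels /a/ and /e/, so it voices to [g]. /t/ is a voiceless obstruent between vowels /i/ and /o/, so it voices to [d]. /hekauzotpakeitod/ → hegauzotpageidod.
Rule 2 (stop-cluster i-epenthesis): /t/ and /p/ form a stop–stop cluster, so [i] is inserted between them. /hegauzotpageidod/ → hegauzotipageidod.
Rule 3 (final devoicing): /d/ is a voiced stop in word-final position, so it devoices to [t]. /hegauzotipageidod/ → hegauzotipageidot.

hegauzotipageidot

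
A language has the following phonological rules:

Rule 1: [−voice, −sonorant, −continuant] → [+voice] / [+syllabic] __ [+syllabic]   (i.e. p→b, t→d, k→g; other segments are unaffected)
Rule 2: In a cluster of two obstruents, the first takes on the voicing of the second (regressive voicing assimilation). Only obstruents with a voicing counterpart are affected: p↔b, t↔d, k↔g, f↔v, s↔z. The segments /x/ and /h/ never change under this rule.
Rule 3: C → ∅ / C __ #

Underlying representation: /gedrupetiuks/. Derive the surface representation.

Rule 1 (intervocalic voicing): /p/ is a voiceless stop between vowels /u/ and /e/, so it voices to [b]. /t/ is a voiceless stop between vowels /e/ and /i/, so it voices to [d]. /gedrupetiuks/ → gedrubediuks.
Rule 2 (regressive voicing assimilation): no segment meets the environment; /gedrubediuks/ is unchanged.
Rule 3 (final cluster simplification): /s/ is the second consonant of a word-final cluster /ks/, so it deletes. /gedrubediuks/ → gedrubediuk.

gedrubediuk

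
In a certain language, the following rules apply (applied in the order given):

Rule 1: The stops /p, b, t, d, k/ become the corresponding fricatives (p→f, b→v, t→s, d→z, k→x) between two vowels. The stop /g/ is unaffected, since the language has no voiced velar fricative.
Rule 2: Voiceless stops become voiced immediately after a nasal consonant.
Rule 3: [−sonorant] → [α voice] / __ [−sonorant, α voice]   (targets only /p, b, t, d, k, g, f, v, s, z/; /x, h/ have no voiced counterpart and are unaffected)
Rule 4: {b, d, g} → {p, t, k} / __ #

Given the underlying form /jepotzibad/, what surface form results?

Rule 1 (intervocalic spirantization): /p/ is a stop between vowels /e/ and /o/, so it spirantizes to the fricative [f]. /b/ is a stop between vowels /i/ and /a/, so it spirantizes to the fricative [v]. /jepotzibad/ → jefotzivad.
Rule 2 (post-nasal voicing): no segment meets the environment; /jefotzivad/ is unchanged.
Rule 3 (regressive voicing assimilation): /t/ precedes the voiced obstruent /z/, so it voices to [d] by assimilation. /jefotzivad/ → jefodzivad.
Rule 4 (final devoicing): /d/ is a voiced stop in word-final position, so it devoices to [t]. /jefodzivad/ → jefodzivat.

jefodzivat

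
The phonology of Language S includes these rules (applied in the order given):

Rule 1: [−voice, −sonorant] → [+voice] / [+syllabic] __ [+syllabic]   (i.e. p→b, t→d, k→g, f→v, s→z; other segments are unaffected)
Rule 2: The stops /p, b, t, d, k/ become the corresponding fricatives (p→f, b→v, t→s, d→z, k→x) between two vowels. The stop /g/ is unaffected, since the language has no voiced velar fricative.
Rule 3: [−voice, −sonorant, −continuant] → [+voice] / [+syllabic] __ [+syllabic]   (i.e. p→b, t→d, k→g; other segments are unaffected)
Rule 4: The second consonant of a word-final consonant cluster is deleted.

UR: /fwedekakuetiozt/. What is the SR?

fwezegaguezioz

Rule 1 (intervocalic voicing): /k/ is a voiceless obstruent between vowels /e/ and /a/, so it voices to [g]. /k/ is a voiceless obstruent between vowels /a/ and /u/, so it voices to [g]. /t/ is a voiceless obstruent between vowels /e/ and /i/, so it voices to [d]. /fwedekakuetiozt/ → fwedegaguediozt.
Rule 2 (intervocalic spirantization): /d/ is a stop between vowels /e/ and /e/, so it spirantizes to the fricative [z]. /d/ is a stop between vowels /e/ and /i/, so it spirantizes to the fricative [z]. /fwedegaguediozt/ → fwezegagueziozt.
Rule 3 (intervocalic voicing): no segment meets the environment; /fwezegagueziozt/ is unchanged.
Rule 4 (final cluster simplification): /t/ is the second consonant of a word-final cluster /zt/, so it deletes. /fwezegagueziozt/ → fwezegaguezioz.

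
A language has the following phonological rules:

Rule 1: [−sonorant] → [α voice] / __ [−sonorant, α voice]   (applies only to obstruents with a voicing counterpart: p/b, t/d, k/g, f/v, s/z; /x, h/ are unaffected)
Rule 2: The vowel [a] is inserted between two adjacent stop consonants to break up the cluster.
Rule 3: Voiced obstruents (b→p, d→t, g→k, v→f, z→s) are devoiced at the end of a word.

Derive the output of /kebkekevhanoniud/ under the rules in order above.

Rule 1 (regressive voicing assimilation): /b/ precedes the voiceless obstruent /k/, so it devoices to [p] by assimilation. /v/ precedes the voiceless obstruent /h/, so it devoices to [f] by assimilation. /kebkekevhanoniud/ → kepkekefhanoniud.
Rule 2 (stop-cluster a-epenthesis): /p/ and /k/ form a stop–stop cluster, so [a] is inserted between them. /kepkekefhanoniud/ → kepakekefhanoniud.
Rule 3 (final devoicing): /d/ is a voiced obstruent in word-final position, so it devoices to [t]. /kepakekefhanoniud/ → kepakekefhanoniut.

kepakekefhanoniut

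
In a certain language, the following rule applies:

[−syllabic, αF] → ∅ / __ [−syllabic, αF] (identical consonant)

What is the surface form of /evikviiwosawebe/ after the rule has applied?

No segment of /evikviiwosawebe/ meets the structural description of the rule, so the form surfaces unchanged.

evikviiwosawebe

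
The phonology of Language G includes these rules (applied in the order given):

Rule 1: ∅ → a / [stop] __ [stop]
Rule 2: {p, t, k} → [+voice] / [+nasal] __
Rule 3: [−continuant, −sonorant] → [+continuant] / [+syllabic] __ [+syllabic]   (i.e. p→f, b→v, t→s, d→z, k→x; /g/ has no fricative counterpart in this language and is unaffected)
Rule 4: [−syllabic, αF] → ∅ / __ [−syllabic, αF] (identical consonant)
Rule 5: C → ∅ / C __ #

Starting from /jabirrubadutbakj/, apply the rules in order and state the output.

Rule 1 (stop-cluster a-epenthesis): /t/ and /b/ form a stop–stop cluster, so [a] is inserted between them. /jabirrubadutbakj/ → jabirrubadutabakj.
Rule 2 (post-nasal voicing): no segment meets the environment; /jabirrubadutabakj/ is unchanged.
Rule 3 (intervocalic spirantization): /b/ is a stop between vowels /a/ and /i/, so it spirantizes to the fricative [v]. /b/ is a stop between vowels /u/ and /a/, so it spirantizes to the fricative [v]. /d/ is a stop between vowels /a/ and /u/, so it spirantizes to the fricative [z]. /t/ is a stop between vowels /u/ and /a/, so it spirantizes to the fricative [s]. /b/ is a stop between vowels /a/ and /a/, so it spirantizes to the fricative [v]. /jabirrubadutabakj/ → javirruvazusavakj.
Rule 4 (degemination): /rr/ is a geminate; the first /r/ deletes. /javirruvazusavakj/ → javiruvazusavakj.
Rule 5 (final cluster simplification): /j/ is the second consonant of a word-final cluster /kj/, so it deletes. /javiruvazusavakj/ → javiruvazusavak.

javiruvazusavak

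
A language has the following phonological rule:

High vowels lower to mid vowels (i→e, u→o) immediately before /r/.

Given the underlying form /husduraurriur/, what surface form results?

husdoraorrior

Scanning /husduraurriur/: /u/ at position 2 is not in the conditioning environment; /u/ is a high vowel immediately before /r/, so it lowers to [o]; /u/ is a high vowel immediately before /r/, so it lowers to [o]; /i/ at position 11 is not in the conditioning environment; /u/ is a high vowel immediately before /r/, so it lowers to [o].
Result: [husdoraorrior].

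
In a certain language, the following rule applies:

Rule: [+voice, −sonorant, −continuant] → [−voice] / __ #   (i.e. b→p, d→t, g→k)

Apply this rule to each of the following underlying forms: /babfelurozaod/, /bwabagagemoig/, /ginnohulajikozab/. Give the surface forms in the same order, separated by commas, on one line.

babfelurozaot, bwabagagemoik, ginnohulajikozap

/babfelurozaod/: /d/ is a voiced stop in word-final position, so it devoices to [t]. → [babfelurozaot].
/bwabagagemoig/: /g/ is a voiced stop in word-final position, so it devoices to [k]. → [bwabagagemoik].
/ginnohulajikozab/: /b/ is a voiced stop in word-final position, so it devoices to [p]. → [ginnohulajikozap].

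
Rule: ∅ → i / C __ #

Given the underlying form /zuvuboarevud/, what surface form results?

the form ends in the consonant /d/, so [i] is inserted word-finally.
Surface form: [zuvuboarevudi].

zuvuboarevudi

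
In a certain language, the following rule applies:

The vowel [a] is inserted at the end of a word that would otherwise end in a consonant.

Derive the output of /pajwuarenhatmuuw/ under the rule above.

pajwuarenhatmuuwa

the form ends in the consonant /w/, so [a] is inserted word-finally.
Surface form: [pajwuarenhatmuuwa].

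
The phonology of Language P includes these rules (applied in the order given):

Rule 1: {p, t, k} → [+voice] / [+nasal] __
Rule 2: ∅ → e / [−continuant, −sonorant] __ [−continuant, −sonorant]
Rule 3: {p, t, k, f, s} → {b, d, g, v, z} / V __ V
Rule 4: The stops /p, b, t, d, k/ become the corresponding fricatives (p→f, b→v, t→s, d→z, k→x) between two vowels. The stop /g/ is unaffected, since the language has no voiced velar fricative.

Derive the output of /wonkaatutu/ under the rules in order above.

wongaazuzu

Rule 1 (post-nasal voicing): /k/ is a voiceless stop immediately after the nasal /n/, so it voices to [g]. /wonkaatutu/ → wongaatutu.
Rule 2 (stop-cluster e-epenthesis): no segment meets the environment; /wongaatutu/ is unchanged.
Rule 3 (intervocalic voicing): /t/ is a voiceless obstruent between vowels /a/ and /u/, so it voices to [d]. /t/ is a voiceless obstruent between vowels /u/ and /u/, so it voices to [d]. /wongaatutu/ → wongaadudu.
Rule 4 (intervocalic spirantization): /d/ is a stop between vowels /a/ and /u/, so it spirantizes to the fricative [z]. /d/ is a stop between vowels /u/ and /u/, so it spirantizes to the fricative [z]. /wongaadudu/ → wongaazuzu.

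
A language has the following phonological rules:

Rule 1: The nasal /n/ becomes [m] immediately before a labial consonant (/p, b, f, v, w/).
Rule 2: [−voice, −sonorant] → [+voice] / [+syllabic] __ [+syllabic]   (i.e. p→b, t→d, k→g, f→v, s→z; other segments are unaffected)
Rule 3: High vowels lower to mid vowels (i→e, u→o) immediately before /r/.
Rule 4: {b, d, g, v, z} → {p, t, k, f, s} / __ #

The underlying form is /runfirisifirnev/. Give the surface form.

rumferizivernef

Rule 1 (nasal place assimilation): /n/ precedes the labial consonant /f/, so it assimilates in place to [m]. /runfirisifirnev/ → rumfirisifirnev.
Rule 2 (intervocalic voicing): /s/ is a voiceless obstruent between vowels /i/ and /i/, so it voices to [z]. /f/ is a voiceless obstruent between vowels /i/ and /i/, so it voices to [v]. /rumfirisifirnev/ → rumfirizivirnev.
Rule 3 (pre-rhotic lowering): /i/ is a high vowel immediately before /r/, so it lowers to [e]. /i/ is a high vowel immediately before /r/, so it lowers to [e]. /rumfirizivirnev/ → rumferizivernev.
Rule 4 (final devoicing): /v/ is a voiced obstruent in word-final position, so it devoices to [f]. /rumferizivernev/ → rumferizivernef.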